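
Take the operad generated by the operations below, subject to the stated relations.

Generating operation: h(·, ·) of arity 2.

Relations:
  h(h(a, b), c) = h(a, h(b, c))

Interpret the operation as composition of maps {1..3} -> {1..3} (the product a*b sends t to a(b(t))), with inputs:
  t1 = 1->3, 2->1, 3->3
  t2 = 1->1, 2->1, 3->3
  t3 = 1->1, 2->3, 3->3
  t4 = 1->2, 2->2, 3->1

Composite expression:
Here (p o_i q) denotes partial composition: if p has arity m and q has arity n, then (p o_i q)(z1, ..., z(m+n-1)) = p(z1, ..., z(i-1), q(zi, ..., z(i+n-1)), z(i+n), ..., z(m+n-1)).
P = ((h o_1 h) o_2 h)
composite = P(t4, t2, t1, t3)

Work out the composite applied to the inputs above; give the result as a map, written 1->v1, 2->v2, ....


1->1, 2->1, 3->1

h(t2, t1) = 1->3, 2->1, 3->3
h(t4, h(t2, t1)) = 1->1, 2->2, 3->1
h(h(t4, h(t2, t1)), t3) = 1->1, 2->1, 3->1


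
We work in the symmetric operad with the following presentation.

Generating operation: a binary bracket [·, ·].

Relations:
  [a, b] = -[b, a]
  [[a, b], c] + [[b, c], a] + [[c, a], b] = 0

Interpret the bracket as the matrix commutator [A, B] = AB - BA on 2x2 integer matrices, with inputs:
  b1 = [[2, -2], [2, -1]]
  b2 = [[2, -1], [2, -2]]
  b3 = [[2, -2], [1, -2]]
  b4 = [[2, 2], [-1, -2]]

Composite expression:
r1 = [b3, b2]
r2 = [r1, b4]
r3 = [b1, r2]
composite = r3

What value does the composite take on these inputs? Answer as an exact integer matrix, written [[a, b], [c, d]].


[b3, b2] = [[-3, 4], [-4, 3]]
[[b3, b2], b4] = [[4, -28], [-22, -4]]
[b1, [[b3, b2], b4]] = [[100, -68], [82, -100]]

[[100, -68], [82, -100]]


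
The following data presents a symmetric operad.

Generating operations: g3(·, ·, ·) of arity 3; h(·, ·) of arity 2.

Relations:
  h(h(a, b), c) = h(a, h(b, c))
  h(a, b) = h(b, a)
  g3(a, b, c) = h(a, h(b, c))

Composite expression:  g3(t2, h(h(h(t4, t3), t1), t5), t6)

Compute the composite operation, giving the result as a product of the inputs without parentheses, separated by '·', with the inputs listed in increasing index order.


With g3 associative and commutative, the t-input set is all that matters.
h(t4, t3) flattens to t4 · t3
h(h(t4, t3), t1) flattens to t4 · t3 · t1
h(h(h(t4, t3), t1), t5) flattens to t4 · t3 · t1 · t5
g3(t2, h(h(h(t4, t3), t1), t5), t6) flattens to t2 · t4 · t3 · t1 · t5 · t6
sorting the factors by input index: t1 · t2 · t3 · t4 · t5 · t6

t1 · t2 · t3 · t4 · t5 · t6


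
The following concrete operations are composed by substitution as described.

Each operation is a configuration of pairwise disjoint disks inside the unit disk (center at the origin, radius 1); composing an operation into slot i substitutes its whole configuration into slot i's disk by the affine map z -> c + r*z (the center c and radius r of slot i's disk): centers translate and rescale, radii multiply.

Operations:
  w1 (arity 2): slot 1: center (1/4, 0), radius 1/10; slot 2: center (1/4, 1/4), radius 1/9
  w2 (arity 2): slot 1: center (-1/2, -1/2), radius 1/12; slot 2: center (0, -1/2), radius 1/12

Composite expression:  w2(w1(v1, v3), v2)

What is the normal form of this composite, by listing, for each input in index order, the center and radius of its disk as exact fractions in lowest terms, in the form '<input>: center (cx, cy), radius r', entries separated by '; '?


v1: center (-23/48, -1/2), radius 1/120; v2: center (0, -1/2), radius 1/12; v3: center (-23/48, -23/48), radius 1/108

Affine substitution under w2: radii multiply and v-centers shift.
input v1: composing its 2 substitution steps yields center (-23/48, -1/2), radius 1/120
input v3: composing its 2 substitution steps yields center (-23/48, -23/48), radius 1/108
input v2: composing its 1 substitution step yields center (0, -1/2), radius 1/12


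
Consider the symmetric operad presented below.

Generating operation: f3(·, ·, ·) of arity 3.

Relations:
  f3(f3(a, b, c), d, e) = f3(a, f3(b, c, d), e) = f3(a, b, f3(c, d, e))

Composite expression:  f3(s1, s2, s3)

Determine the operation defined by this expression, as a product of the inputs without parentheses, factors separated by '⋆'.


s1 ⋆ s2 ⋆ s3


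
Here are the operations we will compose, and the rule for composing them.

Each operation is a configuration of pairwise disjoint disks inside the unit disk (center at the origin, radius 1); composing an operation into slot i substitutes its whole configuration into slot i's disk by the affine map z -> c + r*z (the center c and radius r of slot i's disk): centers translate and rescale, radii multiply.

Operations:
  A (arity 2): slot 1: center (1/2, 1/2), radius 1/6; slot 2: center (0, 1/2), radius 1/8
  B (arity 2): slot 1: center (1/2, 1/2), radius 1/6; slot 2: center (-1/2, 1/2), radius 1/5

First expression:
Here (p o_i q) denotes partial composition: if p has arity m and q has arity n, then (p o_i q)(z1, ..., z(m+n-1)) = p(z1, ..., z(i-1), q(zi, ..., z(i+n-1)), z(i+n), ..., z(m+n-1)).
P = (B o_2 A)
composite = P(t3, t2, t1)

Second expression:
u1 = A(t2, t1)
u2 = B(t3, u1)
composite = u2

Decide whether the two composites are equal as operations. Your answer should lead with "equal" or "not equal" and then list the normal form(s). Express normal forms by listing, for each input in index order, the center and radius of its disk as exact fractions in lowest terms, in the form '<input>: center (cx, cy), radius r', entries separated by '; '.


The first composite normalizes to t1: center (-1/2, 3/5), radius 1/40; t2: center (-2/5, 3/5), radius 1/30; t3: center (1/2, 1/2), radius 1/6
The second composite normalizes to t1: center (-1/2, 3/5), radius 1/40; t2: center (-2/5, 3/5), radius 1/30; t3: center (1/2, 1/2), radius 1/6
One common form — equal.

equal; the common form is t1: center (-1/2, 3/5), radius 1/40; t2: center (-2/5, 3/5), radius 1/30; t3: center (1/2, 1/2), radius 1/6


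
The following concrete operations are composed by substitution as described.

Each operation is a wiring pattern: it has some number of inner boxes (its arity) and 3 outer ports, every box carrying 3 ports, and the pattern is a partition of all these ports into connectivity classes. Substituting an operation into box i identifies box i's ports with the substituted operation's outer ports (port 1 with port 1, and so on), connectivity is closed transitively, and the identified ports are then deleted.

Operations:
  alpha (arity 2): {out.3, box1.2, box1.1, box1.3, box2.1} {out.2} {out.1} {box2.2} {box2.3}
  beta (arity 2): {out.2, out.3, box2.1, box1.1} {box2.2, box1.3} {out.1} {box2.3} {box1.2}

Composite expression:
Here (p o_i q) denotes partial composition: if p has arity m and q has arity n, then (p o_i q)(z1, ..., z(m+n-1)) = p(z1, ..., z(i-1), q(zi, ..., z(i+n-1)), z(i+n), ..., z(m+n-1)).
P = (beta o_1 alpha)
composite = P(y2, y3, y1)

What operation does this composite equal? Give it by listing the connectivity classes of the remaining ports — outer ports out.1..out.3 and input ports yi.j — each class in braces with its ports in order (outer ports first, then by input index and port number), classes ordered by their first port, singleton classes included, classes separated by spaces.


Reachability decides: close wires over beta-identified ports.
composing alpha on (y2, y3), with out.j its own outer ports: {out.1} {out.2} {out.3, y2.1, y2.2, y2.3, y3.1} {y3.2} {y3.3}
composing beta on (y2, y3, y1), with out.j its own outer ports: {out.1} {out.2, out.3, y1.1} {y1.2, y2.1, y2.2, y2.3, y3.1} {y1.3} {y3.2} {y3.3}

{out.1} {out.2, out.3, y1.1} {y1.2, y2.1, y2.2, y2.3, y3.1} {y1.3} {y3.2} {y3.3}


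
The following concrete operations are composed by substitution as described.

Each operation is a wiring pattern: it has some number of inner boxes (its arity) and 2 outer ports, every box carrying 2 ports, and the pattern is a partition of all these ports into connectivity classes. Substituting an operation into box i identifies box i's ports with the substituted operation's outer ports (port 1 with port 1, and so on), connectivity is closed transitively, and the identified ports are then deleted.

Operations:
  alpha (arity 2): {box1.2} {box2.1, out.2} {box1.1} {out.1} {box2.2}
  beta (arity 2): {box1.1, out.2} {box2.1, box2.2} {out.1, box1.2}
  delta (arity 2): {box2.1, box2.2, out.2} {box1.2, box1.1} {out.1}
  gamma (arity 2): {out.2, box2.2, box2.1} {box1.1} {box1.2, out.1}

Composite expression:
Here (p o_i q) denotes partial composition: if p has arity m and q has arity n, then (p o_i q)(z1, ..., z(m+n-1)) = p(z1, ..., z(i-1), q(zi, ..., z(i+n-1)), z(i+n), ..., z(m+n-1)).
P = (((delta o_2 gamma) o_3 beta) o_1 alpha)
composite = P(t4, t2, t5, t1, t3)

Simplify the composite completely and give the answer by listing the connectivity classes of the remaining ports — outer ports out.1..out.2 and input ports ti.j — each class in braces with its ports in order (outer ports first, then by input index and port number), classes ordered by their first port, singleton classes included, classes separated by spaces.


{out.1} {out.2, t1.1, t1.2, t5.2} {t2.1} {t2.2} {t3.1, t3.2} {t4.1} {t4.2} {t5.1}

Connectivity passes through glued delta-boundaries; trace each wire chain.
after alpha, the pattern on (t4, t2) reads {out.1} {out.2, t2.1} {t2.2} {t4.1} {t4.2} (out.j = its outer ports)
after beta, the pattern on (t1, t3) reads {out.1, t1.2} {out.2, t1.1} {t3.1, t3.2} (out.j = its outer ports)
after gamma, the pattern on (t5, t1, t3) reads {out.1, t5.2} {out.2, t1.1, t1.2} {t3.1, t3.2} {t5.1} (out.j = its outer ports)
after delta, the pattern on (t4, t2, t5, t1, t3) reads {out.1} {out.2, t1.1, t1.2, t5.2} {t2.1} {t2.2} {t3.1, t3.2} {t4.1} {t4.2} {t5.1} (out.j = its outer ports)


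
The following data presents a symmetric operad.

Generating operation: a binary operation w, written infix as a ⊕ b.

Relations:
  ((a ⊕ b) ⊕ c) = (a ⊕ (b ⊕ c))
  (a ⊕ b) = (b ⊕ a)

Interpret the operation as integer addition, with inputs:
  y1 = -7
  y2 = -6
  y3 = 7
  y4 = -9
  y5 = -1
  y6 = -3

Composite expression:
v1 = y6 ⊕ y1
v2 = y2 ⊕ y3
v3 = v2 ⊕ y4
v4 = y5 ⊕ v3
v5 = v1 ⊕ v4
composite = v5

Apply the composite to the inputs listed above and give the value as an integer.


(y6 ⊕ y1) = -10
(y2 ⊕ y3) = 1
((y2 ⊕ y3) ⊕ y4) = -8
(y5 ⊕ ((y2 ⊕ y3) ⊕ y4)) = -9
((y6 ⊕ y1) ⊕ (y5 ⊕ ((y2 ⊕ y3) ⊕ y4))) = -19

-19


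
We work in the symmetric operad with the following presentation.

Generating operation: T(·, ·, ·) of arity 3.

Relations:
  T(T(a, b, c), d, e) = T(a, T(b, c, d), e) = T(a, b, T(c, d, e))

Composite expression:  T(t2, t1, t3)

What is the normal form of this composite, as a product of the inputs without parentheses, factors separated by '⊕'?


t2 ⊕ t1 ⊕ t3

Associativity of T dissolves the nesting; only the t-input order survives.
T(t2, t1, t3) linearizes to t2 ⊕ t1 ⊕ t3


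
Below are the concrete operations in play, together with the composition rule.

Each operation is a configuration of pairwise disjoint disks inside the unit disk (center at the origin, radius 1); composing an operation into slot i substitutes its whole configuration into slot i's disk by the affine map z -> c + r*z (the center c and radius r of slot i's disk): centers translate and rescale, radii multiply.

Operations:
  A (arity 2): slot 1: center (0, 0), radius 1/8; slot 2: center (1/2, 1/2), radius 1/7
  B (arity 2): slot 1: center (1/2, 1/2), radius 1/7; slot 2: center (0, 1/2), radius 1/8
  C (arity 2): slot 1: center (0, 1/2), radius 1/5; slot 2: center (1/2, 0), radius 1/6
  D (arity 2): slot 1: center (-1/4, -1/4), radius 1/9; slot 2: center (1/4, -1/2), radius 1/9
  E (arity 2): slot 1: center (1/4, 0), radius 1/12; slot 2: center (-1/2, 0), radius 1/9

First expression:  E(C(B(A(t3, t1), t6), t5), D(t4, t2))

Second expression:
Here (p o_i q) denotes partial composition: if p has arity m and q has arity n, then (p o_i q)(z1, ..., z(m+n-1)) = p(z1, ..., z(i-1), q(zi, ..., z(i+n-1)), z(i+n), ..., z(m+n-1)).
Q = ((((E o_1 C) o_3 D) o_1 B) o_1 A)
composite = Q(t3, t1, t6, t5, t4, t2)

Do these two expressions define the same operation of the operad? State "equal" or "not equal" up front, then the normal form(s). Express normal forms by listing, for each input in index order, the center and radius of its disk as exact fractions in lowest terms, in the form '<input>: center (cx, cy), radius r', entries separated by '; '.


equal — both sides give t1: center (109/420, 43/840), radius 1/2940; t2: center (-17/36, -1/18), radius 1/81; t3: center (31/120, 1/20), radius 1/3360; t4: center (-19/36, -1/36), radius 1/81; t5: center (7/24, 0), radius 1/72; t6: center (1/4, 1/20), radius 1/480

The first expression, normalized: t1: center (109/420, 43/840), radius 1/2940; t2: center (-17/36, -1/18), radius 1/81; t3: center (31/120, 1/20), radius 1/3360; t4: center (-19/36, -1/36), radius 1/81; t5: center (7/24, 0), radius 1/72; t6: center (1/4, 1/20), radius 1/480
The second expression, normalized: t1: center (109/420, 43/840), radius 1/2940; t2: center (-17/36, -1/18), radius 1/81; t3: center (31/120, 1/20), radius 1/3360; t4: center (-19/36, -1/36), radius 1/81; t5: center (7/24, 0), radius 1/72; t6: center (1/4, 1/20), radius 1/480
The normal forms match — equal.


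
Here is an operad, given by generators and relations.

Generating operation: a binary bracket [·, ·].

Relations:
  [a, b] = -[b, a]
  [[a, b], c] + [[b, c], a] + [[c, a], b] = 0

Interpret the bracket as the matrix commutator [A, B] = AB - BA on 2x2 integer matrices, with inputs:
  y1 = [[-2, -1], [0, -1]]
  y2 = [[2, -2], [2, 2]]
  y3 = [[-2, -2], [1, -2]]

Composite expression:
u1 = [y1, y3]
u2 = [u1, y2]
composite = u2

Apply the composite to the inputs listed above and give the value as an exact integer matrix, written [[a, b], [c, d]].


[[6, 4], [4, -6]]


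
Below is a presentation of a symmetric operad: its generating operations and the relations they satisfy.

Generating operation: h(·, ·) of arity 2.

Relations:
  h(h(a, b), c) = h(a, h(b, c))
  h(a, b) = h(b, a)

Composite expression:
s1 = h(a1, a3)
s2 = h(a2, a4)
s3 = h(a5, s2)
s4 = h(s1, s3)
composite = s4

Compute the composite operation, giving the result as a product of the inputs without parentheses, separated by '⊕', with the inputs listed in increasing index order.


a1 ⊕ a2 ⊕ a3 ⊕ a4 ⊕ a5

Key point: h commutes, so take the a-inputs in any fixed order.
h(a1, a3) collapses to a1 ⊕ a3
h(a2, a4) collapses to a2 ⊕ a4
h(a5, h(a2, a4)) collapses to a5 ⊕ a2 ⊕ a4
h(h(a1, a3), h(a5, h(a2, a4))) collapses to a1 ⊕ a3 ⊕ a5 ⊕ a2 ⊕ a4
reordering the factors by index: a1 ⊕ a2 ⊕ a3 ⊕ a4 ⊕ a5


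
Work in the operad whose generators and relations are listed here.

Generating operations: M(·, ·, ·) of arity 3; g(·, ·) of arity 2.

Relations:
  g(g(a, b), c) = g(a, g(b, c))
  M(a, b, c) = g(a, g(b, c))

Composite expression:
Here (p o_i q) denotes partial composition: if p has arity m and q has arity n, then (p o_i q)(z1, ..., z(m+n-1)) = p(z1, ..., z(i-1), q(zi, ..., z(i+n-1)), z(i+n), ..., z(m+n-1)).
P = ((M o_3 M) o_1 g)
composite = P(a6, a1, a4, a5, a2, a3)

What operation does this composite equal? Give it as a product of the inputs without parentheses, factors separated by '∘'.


Under associativity of M, the answer is the a's in reading order.
g(a6, a1) flattens to a6 ∘ a1
M(a5, a2, a3) flattens to a5 ∘ a2 ∘ a3
M(g(a6, a1), a4, M(a5, a2, a3)) flattens to a6 ∘ a1 ∘ a4 ∘ a5 ∘ a2 ∘ a3

a6 ∘ a1 ∘ a4 ∘ a5 ∘ a2 ∘ a3


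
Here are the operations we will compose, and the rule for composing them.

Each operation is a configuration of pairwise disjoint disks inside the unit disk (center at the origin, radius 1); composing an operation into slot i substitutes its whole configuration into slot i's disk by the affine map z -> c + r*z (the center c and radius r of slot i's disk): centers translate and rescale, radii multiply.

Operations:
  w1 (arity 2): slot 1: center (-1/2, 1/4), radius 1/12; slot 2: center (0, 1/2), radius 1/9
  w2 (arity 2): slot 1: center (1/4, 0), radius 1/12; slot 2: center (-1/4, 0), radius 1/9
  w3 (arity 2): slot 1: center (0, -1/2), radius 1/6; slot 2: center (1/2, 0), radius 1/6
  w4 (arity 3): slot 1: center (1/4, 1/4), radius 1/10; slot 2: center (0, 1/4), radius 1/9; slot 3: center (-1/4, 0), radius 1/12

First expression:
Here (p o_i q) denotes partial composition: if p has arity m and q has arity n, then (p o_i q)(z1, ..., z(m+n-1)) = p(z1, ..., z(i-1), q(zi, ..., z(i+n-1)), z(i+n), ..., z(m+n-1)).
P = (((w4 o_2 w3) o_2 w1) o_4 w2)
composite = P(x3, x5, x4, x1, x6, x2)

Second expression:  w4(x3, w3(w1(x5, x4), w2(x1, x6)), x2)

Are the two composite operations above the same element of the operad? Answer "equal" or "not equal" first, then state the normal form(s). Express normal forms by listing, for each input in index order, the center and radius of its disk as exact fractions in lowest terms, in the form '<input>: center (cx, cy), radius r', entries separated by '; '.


equal: each reduces to x1: center (13/216, 1/4), radius 1/648; x2: center (-1/4, 0), radius 1/12; x3: center (1/4, 1/4), radius 1/10; x4: center (0, 11/54), radius 1/486; x5: center (-1/108, 43/216), radius 1/648; x6: center (11/216, 1/4), radius 1/486

Normal form of the first expression: x1: center (13/216, 1/4), radius 1/648; x2: center (-1/4, 0), radius 1/12; x3: center (1/4, 1/4), radius 1/10; x4: center (0, 11/54), radius 1/486; x5: center (-1/108, 43/216), radius 1/648; x6: center (11/216, 1/4), radius 1/486
Normal form of the second expression: x1: center (13/216, 1/4), radius 1/648; x2: center (-1/4, 0), radius 1/12; x3: center (1/4, 1/4), radius 1/10; x4: center (0, 11/54), radius 1/486; x5: center (-1/108, 43/216), radius 1/648; x6: center (11/216, 1/4), radius 1/486
Both agree, so they are equal.


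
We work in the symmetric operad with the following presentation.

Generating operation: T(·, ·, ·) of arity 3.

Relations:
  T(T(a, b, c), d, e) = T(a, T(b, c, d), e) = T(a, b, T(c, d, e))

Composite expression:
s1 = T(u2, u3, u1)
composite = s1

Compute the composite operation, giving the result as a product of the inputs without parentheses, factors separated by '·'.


Every regrouping of T is equal, so read the u-inputs in written order.
T(u2, u3, u1) unparenthesizes to u2 · u3 · u1

u2 · u3 · u1


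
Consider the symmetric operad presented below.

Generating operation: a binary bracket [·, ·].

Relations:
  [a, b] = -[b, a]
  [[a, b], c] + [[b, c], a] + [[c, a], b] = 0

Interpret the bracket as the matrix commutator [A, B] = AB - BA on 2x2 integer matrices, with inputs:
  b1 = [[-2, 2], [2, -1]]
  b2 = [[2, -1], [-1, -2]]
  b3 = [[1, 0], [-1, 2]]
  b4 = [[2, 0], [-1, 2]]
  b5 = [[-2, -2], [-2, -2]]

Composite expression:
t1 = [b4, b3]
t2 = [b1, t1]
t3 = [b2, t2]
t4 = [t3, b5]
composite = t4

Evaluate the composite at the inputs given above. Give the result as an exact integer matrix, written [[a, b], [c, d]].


[[-24, 4], [-4, 24]]

[b4, b3] = [[0, 0], [1, 0]]
[b1, [b4, b3]] = [[2, 0], [1, -2]]
[b2, [b1, [b4, b3]]] = [[-1, 4], [-8, 1]]
[[b2, [b1, [b4, b3]]], b5] = [[-24, 4], [-4, 24]]


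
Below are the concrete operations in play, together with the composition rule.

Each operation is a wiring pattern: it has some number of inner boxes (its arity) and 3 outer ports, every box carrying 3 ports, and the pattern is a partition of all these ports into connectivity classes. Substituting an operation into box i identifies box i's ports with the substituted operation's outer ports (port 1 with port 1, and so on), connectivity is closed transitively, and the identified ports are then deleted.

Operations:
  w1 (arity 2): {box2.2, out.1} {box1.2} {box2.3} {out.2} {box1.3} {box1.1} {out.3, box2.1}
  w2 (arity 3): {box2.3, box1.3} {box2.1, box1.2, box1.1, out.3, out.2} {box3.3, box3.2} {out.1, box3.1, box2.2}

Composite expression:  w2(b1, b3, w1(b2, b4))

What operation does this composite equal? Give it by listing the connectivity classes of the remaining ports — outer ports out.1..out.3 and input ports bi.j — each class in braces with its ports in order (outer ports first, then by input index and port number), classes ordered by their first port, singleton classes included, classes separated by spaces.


{out.1, b3.2, b4.2} {out.2, out.3, b1.1, b1.2, b3.1} {b1.3, b3.3} {b2.1} {b2.2} {b2.3} {b4.1} {b4.3}

After gluing at w2, chains via deleted ports link the b-ports.
the subtree at w1 composes to {out.1, b4.2} {out.2} {out.3, b4.1} {b2.1} {b2.2} {b2.3} {b4.3} on (b2, b4); out.j = own outer ports
the subtree at w2 composes to {out.1, b3.2, b4.2} {out.2, out.3, b1.1, b1.2, b3.1} {b1.3, b3.3} {b2.1} {b2.2} {b2.3} {b4.1} {b4.3} on (b1, b3, b2, b4); out.j = own outer ports


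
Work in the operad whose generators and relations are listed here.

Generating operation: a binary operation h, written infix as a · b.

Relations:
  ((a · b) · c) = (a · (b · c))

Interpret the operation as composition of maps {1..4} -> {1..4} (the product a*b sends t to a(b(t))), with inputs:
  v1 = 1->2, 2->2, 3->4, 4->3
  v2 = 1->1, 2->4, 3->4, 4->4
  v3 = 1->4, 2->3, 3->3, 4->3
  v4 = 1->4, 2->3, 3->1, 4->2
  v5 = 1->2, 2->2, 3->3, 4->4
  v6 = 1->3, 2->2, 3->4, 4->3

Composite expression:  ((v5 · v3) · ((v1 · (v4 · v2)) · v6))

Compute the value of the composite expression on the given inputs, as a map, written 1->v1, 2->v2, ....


1->3, 2->3, 3->3, 4->3

(v5 · v3) = 1->4, 2->3, 3->3, 4->3
(v4 · v2) = 1->4, 2->2, 3->2, 4->2
(v1 · (v4 · v2)) = 1->3, 2->2, 3->2, 4->2
((v1 · (v4 · v2)) · v6) = 1->2, 2->2, 3->2, 4->2
((v5 · v3) · ((v1 · (v4 · v2)) · v6)) = 1->3, 2->3, 3->3, 4->3


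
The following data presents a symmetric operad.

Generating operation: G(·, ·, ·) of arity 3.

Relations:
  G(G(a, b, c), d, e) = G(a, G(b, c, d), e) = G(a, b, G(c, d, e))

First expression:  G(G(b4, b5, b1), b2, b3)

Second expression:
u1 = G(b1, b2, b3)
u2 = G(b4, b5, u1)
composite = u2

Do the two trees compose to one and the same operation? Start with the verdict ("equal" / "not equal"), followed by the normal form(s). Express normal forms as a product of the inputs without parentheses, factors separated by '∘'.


equal: each reduces to b4 ∘ b5 ∘ b1 ∘ b2 ∘ b3

The first expression reduces to b4 ∘ b5 ∘ b1 ∘ b2 ∘ b3
The second expression reduces to b4 ∘ b5 ∘ b1 ∘ b2 ∘ b3
Both agree, so they are equal.


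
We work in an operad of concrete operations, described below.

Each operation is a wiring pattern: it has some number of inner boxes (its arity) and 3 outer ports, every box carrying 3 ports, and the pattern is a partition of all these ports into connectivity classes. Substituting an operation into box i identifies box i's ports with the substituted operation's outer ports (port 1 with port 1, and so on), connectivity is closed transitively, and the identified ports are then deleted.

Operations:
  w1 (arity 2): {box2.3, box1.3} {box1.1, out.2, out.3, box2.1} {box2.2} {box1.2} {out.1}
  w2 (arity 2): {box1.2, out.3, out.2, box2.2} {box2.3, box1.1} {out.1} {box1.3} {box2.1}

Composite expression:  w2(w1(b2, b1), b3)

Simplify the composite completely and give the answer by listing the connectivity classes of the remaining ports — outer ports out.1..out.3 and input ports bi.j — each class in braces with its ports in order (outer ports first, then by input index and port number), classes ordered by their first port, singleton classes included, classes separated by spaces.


{out.1} {out.2, out.3, b1.1, b2.1, b3.2} {b1.2} {b1.3, b2.3} {b2.2} {b3.1} {b3.3}


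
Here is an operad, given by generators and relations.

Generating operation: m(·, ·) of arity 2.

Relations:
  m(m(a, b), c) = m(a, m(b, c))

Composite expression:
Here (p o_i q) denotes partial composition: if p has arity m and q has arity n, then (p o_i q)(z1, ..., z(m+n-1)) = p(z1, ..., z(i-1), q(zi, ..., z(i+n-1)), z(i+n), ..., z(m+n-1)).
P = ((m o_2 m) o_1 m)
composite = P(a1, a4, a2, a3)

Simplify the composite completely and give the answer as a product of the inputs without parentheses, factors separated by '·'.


a1 · a4 · a2 · a3

All parenthesizations of m agree; list the a-inputs left to right.
m(a1, a4) linearizes to a1 · a4
m(a2, a3) linearizes to a2 · a3
m(m(a1, a4), m(a2, a3)) linearizes to a1 · a4 · a2 · a3


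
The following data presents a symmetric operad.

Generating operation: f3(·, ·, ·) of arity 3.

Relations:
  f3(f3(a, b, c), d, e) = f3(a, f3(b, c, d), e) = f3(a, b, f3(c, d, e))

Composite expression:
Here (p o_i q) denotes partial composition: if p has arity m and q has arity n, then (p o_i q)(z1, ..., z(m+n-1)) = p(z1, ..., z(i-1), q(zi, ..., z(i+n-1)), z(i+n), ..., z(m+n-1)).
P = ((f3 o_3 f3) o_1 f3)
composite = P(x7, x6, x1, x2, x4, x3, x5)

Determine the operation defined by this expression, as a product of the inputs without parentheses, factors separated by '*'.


x7 * x6 * x1 * x2 * x4 * x3 * x5

Associativity of f3 dissolves the nesting; only the x-input order survives.
f3(x7, x6, x1) flattens to x7 * x6 * x1
f3(x4, x3, x5) flattens to x4 * x3 * x5
f3(f3(x7, x6, x1), x2, f3(x4, x3, x5)) flattens to x7 * x6 * x1 * x2 * x4 * x3 * x5


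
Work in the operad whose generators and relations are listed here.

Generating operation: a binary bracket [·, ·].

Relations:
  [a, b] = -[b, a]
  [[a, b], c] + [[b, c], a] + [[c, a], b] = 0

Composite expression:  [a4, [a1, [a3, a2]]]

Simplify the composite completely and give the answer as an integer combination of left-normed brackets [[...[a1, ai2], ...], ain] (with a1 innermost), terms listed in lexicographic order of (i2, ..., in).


[[[a1, a2], a3], a4] - [[[a1, a3], a2], a4]


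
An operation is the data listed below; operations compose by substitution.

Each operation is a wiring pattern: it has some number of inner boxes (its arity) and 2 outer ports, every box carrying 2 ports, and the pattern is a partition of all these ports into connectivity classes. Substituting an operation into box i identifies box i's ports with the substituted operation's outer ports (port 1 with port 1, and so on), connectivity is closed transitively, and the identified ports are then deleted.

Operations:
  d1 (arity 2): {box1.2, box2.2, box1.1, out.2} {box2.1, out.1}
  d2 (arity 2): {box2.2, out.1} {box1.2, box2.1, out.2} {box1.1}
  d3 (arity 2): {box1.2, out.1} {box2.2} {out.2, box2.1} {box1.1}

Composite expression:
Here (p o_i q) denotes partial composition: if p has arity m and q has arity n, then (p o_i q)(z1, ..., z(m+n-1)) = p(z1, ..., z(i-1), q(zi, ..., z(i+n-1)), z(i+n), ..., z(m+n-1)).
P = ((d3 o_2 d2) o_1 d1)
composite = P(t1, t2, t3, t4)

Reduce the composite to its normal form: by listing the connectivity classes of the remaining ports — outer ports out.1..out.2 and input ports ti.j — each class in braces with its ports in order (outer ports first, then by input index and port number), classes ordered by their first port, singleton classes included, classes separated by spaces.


{out.1, t1.1, t1.2, t2.2} {out.2, t4.2} {t2.1} {t3.1} {t3.2, t4.1}

After gluing at d3, chains via deleted ports link the t-ports.
stage d1: inputs (t1, t2), connectivity {out.1, t2.1} {out.2, t1.1, t1.2, t2.2}, out.j its boundary
stage d2: inputs (t3, t4), connectivity {out.1, t4.2} {out.2, t3.2, t4.1} {t3.1}, out.j its boundary
stage d3: inputs (t1, t2, t3, t4), connectivity {out.1, t1.1, t1.2, t2.2} {out.2, t4.2} {t2.1} {t3.1} {t3.2, t4.1}, out.j its boundary


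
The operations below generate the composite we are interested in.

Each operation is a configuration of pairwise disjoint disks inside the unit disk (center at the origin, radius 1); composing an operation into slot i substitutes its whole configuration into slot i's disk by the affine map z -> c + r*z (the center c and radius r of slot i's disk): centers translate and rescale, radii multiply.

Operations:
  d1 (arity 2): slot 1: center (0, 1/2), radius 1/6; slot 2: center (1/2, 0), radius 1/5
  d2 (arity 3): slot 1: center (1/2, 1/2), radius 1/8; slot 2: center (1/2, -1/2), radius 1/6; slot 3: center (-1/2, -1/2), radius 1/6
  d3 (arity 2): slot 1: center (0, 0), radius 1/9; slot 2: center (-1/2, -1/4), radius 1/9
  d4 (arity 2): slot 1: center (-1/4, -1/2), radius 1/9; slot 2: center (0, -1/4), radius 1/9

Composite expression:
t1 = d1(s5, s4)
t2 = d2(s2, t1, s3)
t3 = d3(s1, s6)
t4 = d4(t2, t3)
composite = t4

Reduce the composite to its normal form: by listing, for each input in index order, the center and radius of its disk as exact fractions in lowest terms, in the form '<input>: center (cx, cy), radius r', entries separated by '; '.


s1: center (0, -1/4), radius 1/81; s2: center (-7/36, -4/9), radius 1/72; s3: center (-11/36, -5/9), radius 1/54; s4: center (-5/27, -5/9), radius 1/270; s5: center (-7/36, -59/108), radius 1/324; s6: center (-1/18, -5/18), radius 1/81

Each s-disk chains the slot maps above it in d4; radii multiply.
tracing s2 down its 2-map path: center (-7/36, -4/9), radius 1/72
tracing s5 down its 3-map path: center (-7/36, -59/108), radius 1/324
tracing s4 down its 3-map path: center (-5/27, -5/9), radius 1/270
tracing s3 down its 2-map path: center (-11/36, -5/9), radius 1/54
tracing s1 down its 2-map path: center (0, -1/4), radius 1/81
tracing s6 down its 2-map path: center (-1/18, -5/18), radius 1/81


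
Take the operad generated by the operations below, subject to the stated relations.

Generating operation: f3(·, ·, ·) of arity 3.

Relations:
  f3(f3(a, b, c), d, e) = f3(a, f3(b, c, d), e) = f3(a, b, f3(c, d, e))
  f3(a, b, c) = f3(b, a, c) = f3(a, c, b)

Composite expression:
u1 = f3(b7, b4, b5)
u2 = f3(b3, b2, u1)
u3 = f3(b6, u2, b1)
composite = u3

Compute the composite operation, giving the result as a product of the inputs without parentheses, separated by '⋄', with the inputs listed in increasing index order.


b1 ⋄ b2 ⋄ b3 ⋄ b4 ⋄ b5 ⋄ b6 ⋄ b7


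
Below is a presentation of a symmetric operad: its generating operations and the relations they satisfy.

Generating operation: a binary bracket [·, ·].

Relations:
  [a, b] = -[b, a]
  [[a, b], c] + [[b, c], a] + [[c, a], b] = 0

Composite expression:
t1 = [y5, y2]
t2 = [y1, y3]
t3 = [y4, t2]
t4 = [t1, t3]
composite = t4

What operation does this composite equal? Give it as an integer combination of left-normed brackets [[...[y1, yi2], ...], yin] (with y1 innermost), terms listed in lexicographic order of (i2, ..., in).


-[[[[y1, y3], y4], y2], y5] + [[[[y1, y3], y4], y5], y2]

A multilinear Lie element is pinned by y1-initial words (y1 innermost).
Composite bracket: [[y5, y2], [y4, [y1, y3]]]
Full expansion: 16 signed words from ab - ba (2^4 = 16).
Keep just the words that open with y1:
  the word y1y3y4y2y5 carries sign -1 and contributes -[[[[y1, y3], y4], y2], y5]
  the word y1y3y4y5y2 carries sign +1 and contributes +[[[[y1, y3], y4], y5], y2]


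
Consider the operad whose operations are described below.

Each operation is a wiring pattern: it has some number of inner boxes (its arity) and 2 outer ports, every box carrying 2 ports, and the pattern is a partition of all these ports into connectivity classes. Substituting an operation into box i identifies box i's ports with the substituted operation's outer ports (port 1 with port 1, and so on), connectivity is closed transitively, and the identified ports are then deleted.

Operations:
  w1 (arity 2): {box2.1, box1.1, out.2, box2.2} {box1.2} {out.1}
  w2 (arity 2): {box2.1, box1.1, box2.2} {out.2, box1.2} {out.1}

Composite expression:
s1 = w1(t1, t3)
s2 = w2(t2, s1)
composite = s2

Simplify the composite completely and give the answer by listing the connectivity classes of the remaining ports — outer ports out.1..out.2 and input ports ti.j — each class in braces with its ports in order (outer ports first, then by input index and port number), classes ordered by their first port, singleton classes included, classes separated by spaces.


After gluing at w2, chains via deleted ports link the t-ports.
composing w1 on (t1, t3), with out.j its own outer ports: {out.1} {out.2, t1.1, t3.1, t3.2} {t1.2}
composing w2 on (t2, t1, t3), with out.j its own outer ports: {out.1} {out.2, t2.2} {t1.1, t2.1, t3.1, t3.2} {t1.2}

{out.1} {out.2, t2.2} {t1.1, t2.1, t3.1, t3.2} {t1.2}


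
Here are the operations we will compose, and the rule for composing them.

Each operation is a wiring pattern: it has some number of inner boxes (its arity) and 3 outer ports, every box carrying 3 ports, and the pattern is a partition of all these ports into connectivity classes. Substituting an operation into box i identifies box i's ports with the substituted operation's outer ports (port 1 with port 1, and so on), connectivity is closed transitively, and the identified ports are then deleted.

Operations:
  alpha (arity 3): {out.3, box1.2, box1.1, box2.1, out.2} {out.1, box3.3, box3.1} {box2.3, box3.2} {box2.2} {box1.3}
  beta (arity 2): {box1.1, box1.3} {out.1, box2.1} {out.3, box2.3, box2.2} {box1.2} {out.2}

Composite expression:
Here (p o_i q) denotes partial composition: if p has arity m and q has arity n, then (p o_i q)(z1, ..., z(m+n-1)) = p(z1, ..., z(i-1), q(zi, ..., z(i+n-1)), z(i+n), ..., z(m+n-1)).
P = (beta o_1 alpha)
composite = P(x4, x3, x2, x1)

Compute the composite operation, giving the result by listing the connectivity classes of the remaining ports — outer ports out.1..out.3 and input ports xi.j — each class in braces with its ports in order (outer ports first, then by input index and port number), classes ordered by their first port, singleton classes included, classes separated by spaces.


Treat the ports identified at beta as solder joints: merge, then drop.
through alpha, on inputs (x4, x3, x2): {out.1, x2.1, x2.3} {out.2, out.3, x3.1, x4.1, x4.2} {x2.2, x3.3} {x3.2} {x4.3} (out.j = stage outer ports)
through beta, on inputs (x4, x3, x2, x1): {out.1, x1.1} {out.2} {out.3, x1.2, x1.3} {x2.1, x2.3, x3.1, x4.1, x4.2} {x2.2, x3.3} {x3.2} {x4.3} (out.j = stage outer ports)

{out.1, x1.1} {out.2} {out.3, x1.2, x1.3} {x2.1, x2.3, x3.1, x4.1, x4.2} {x2.2, x3.3} {x3.2} {x4.3}


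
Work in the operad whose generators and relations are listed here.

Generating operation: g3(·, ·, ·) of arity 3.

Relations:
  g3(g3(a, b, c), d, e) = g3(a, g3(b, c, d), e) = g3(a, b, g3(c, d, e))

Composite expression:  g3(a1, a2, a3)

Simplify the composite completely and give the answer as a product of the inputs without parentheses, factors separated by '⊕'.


a1 ⊕ a2 ⊕ a3

Associativity of g3 dissolves the nesting; only the a-input order survives.
g3(a1, a2, a3) linearizes to a1 ⊕ a2 ⊕ a3


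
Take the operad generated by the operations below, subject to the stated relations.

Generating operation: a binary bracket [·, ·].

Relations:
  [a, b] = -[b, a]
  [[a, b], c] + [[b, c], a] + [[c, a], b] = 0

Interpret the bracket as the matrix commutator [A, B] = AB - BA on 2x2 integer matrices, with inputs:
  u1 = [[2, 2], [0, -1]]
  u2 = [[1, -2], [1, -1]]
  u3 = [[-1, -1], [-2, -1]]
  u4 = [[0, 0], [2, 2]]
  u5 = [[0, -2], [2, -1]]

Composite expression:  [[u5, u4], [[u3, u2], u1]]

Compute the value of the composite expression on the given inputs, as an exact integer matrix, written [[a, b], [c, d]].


[[-108, 272], [-192, 108]]

[u5, u4] = [[-4, -4], [-6, 4]]
[u3, u2] = [[-5, 2], [-4, 5]]
[[u3, u2], u1] = [[8, -26], [-12, -8]]
[[u5, u4], [[u3, u2], u1]] = [[-108, 272], [-192, 108]]


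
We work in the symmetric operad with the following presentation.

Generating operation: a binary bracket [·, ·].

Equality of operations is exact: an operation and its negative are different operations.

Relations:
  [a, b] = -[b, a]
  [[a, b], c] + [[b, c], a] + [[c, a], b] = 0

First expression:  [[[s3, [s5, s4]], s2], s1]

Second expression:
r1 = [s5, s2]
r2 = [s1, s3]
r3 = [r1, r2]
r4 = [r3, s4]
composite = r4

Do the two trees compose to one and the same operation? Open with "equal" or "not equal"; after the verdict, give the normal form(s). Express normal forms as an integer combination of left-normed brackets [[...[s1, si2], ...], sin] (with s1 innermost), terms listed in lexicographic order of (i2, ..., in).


not equal; the first gives -[[[[s1, s2], s3], s4], s5] + [[[[s1, s2], s3], s5], s4] + [[[[s1, s2], s4], s5], s3] - [[[[s1, s2], s5], s4], s3] + [[[[s1, s3], s4], s5], s2] - [[[[s1, s3], s5], s4], s2] - [[[[s1, s4], s5], s3], s2] + [[[[s1, s5], s4], s3], s2] and the second [[[[s1, s3], s2], s5], s4] - [[[[s1, s3], s5], s2], s4]

The first expression, normalized: -[[[[s1, s2], s3], s4], s5] + [[[[s1, s2], s3], s5], s4] + [[[[s1, s2], s4], s5], s3] - [[[[s1, s2], s5], s4], s3] + [[[[s1, s3], s4], s5], s2] - [[[[s1, s3], s5], s4], s2] - [[[[s1, s4], s5], s3], s2] + [[[[s1, s5], s4], s3], s2]
The second expression, normalized: [[[[s1, s3], s2], s5], s4] - [[[[s1, s3], s5], s2], s4]
No match — not equal.


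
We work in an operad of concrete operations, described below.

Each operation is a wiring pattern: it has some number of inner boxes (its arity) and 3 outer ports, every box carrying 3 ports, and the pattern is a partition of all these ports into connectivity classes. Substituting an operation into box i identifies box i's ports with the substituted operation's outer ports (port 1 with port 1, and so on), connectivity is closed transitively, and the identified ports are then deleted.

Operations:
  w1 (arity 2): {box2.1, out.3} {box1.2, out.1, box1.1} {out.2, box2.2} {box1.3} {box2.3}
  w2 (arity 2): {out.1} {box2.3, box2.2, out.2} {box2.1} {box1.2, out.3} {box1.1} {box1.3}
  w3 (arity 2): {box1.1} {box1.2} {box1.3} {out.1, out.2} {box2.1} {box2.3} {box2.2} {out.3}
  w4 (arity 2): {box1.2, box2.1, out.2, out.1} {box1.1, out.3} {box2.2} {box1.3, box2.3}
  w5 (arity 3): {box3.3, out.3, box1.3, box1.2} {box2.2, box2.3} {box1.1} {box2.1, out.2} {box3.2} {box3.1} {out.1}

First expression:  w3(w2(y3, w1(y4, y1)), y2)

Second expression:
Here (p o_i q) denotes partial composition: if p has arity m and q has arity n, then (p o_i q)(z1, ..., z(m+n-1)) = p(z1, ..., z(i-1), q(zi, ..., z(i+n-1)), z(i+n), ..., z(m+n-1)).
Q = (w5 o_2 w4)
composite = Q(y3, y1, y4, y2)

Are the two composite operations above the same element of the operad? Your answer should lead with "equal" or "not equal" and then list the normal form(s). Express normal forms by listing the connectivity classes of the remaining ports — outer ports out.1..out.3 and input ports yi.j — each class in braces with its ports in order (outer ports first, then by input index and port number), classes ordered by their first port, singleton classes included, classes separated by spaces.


not equal — first {out.1, out.2} {out.3} {y1.1, y1.2} {y1.3} {y2.1} {y2.2} {y2.3} {y3.1} {y3.2} {y3.3} {y4.1, y4.2} {y4.3}, second {out.1} {out.2, y1.1, y1.2, y4.1} {out.3, y2.3, y3.2, y3.3} {y1.3, y4.3} {y2.1} {y2.2} {y3.1} {y4.2}

The first composite normalizes to {out.1, out.2} {out.3} {y1.1, y1.2} {y1.3} {y2.1} {y2.2} {y2.3} {y3.1} {y3.2} {y3.3} {y4.1, y4.2} {y4.3}
The second composite normalizes to {out.1} {out.2, y1.1, y1.2, y4.1} {out.3, y2.3, y3.2, y3.3} {y1.3, y4.3} {y2.1} {y2.2} {y3.1} {y4.2}
They disagree, so not equal.


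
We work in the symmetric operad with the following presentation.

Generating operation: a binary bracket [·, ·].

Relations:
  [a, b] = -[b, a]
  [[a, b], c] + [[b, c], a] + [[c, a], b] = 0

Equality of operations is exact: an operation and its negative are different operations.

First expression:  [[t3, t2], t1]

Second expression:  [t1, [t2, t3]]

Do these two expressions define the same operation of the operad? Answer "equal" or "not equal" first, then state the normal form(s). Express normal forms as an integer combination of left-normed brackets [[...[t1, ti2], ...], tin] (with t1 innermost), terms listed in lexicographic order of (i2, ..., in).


equal: each reduces to [[t1, t2], t3] - [[t1, t3], t2]


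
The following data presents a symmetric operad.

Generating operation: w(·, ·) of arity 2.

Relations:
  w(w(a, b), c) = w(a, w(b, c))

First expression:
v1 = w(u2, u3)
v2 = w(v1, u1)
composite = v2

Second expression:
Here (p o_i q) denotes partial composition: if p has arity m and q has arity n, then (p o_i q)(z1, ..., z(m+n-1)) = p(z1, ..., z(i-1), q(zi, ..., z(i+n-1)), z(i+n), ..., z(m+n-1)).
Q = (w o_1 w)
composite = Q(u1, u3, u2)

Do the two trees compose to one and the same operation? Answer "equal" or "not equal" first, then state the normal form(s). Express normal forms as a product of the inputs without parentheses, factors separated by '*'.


not equal; the first gives u2 * u3 * u1 and the second u1 * u3 * u2

In normal form, the first expression is u2 * u3 * u1
In normal form, the second expression is u1 * u3 * u2
Distinct normal forms: not equal.
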